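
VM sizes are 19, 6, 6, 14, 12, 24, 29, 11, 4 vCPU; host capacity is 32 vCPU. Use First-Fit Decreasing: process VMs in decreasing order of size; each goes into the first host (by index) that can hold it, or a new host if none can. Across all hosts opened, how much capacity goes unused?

35

Sorted descending: 29, 24, 19, 14, 12, 11, 6, 6, 4.
29 vCPU → host 1 (remaining 3 vCPU)
24 vCPU → host 2 (remaining 8 vCPU)
19 vCPU → host 3 (remaining 13 vCPU)
14 vCPU → host 4 (remaining 18 vCPU)
12 vCPU → host 3 (remaining 1 vCPU)
11 vCPU → host 4 (remaining 7 vCPU)
6 vCPU → host 2 (remaining 2 vCPU)
6 vCPU → host 4 (remaining 1 vCPU)
4 vCPU → host 5 (remaining 28 vCPU)
5 hosts × 32 vCPU = 160 vCPU; used 125 vCPU; unused 35 vCPU.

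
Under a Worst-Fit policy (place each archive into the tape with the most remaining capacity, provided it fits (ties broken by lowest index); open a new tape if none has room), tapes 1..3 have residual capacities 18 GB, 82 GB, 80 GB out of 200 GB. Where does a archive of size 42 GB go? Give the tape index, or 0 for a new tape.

2

Tapes with room: tape 2 (82 GB), tape 3 (80 GB).
Most room is tape 2 with 82 GB free.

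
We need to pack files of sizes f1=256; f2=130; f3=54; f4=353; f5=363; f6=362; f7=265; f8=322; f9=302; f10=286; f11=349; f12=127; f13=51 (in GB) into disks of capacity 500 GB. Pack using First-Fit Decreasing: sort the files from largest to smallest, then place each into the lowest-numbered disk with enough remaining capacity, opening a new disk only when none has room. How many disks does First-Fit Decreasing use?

Sorted descending: 363, 362, 353, 349, 322, 302, 286, 265, 256, 130, 127, 54, 51.
Put 363 GB in disk 1; 137 GB remain.
Put 362 GB in disk 2; 138 GB remain.
Put 353 GB in disk 3; 147 GB remain.
Put 349 GB in disk 4; 151 GB remain.
Put 322 GB in disk 5; 178 GB remain.
Put 302 GB in disk 6; 198 GB remain.
Put 286 GB in disk 7; 214 GB remain.
Put 265 GB in disk 8; 235 GB remain.
Put 256 GB in disk 9; 244 GB remain.
Put 130 GB in disk 1; 7 GB remain.
Put 127 GB in disk 2; 11 GB remain.
Put 54 GB in disk 3; 93 GB remain.
Put 51 GB in disk 3; 42 GB remain.
Final disks: [363,130] [362,127] [353,54,51] [349] [322] [302] [286] [265] [256].

9 disks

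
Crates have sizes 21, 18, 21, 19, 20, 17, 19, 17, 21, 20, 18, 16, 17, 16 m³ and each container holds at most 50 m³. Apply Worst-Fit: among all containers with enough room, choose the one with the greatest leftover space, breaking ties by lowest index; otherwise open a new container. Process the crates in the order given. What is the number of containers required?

7

21 m³ → container 1 (remaining 29 m³)
18 m³ → container 1 (remaining 11 m³)
21 m³ → container 2 (remaining 29 m³)
19 m³ → container 2 (remaining 10 m³)
20 m³ → container 3 (remaining 30 m³)
17 m³ → container 3 (remaining 13 m³)
19 m³ → container 4 (remaining 31 m³)
17 m³ → container 4 (remaining 14 m³)
21 m³ → container 5 (remaining 29 m³)
20 m³ → container 5 (remaining 9 m³)
18 m³ → container 6 (remaining 32 m³)
16 m³ → container 6 (remaining 16 m³)
17 m³ → container 7 (remaining 33 m³)
16 m³ → container 7 (remaining 17 m³)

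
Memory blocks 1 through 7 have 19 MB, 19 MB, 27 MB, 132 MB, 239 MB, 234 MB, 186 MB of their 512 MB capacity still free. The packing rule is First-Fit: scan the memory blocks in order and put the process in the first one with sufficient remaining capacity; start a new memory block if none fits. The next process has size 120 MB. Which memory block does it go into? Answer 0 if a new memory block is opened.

4

Memory blocks with room: memory block 4 (132 MB), memory block 5 (239 MB), memory block 6 (234 MB), memory block 7 (186 MB).
The first with room is memory block 4.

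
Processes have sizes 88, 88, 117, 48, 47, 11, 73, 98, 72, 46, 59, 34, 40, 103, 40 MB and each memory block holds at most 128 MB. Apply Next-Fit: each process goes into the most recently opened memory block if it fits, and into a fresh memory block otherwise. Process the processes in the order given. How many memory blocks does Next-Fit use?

Put 88 MB in memory block 1; 40 MB remain.
Put 88 MB in memory block 2; 40 MB remain.
Put 117 MB in memory block 3; 11 MB remain.
Put 48 MB in memory block 4; 80 MB remain.
Put 47 MB in memory block 4; 33 MB remain.
Put 11 MB in memory block 4; 22 MB remain.
Put 73 MB in memory block 5; 55 MB remain.
Put 98 MB in memory block 6; 30 MB remain.
Put 72 MB in memory block 7; 56 MB remain.
Put 46 MB in memory block 7; 10 MB remain.
Put 59 MB in memory block 8; 69 MB remain.
Put 34 MB in memory block 8; 35 MB remain.
Put 40 MB in memory block 9; 88 MB remain.
Put 103 MB in memory block 10; 25 MB remain.
Put 40 MB in memory block 11; 88 MB remain.

11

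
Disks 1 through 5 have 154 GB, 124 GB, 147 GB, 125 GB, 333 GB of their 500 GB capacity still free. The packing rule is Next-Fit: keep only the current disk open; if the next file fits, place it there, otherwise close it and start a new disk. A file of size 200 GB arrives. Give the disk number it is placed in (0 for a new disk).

5

Next-Fit only looks at disk 5, which has 333 GB free.
200 GB fits there.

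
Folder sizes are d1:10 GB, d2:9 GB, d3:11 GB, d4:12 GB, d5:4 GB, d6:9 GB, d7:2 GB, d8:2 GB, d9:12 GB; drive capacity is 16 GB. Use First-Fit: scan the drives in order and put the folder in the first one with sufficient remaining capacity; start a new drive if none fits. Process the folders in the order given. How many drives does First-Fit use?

6

drive 1: place d1 (10 GB), 6 GB left
drive 2: place d2 (9 GB), 7 GB left
drive 3: place d3 (11 GB), 5 GB left
drive 4: place d4 (12 GB), 4 GB left
drive 1: place d5 (4 GB), 2 GB left
drive 5: place d6 (9 GB), 7 GB left
drive 1: place d7 (2 GB), 0 GB left
drive 2: place d8 (2 GB), 5 GB left
drive 6: place d9 (12 GB), 4 GB left
Final drives: [10,4,2] [9,2] [11] [12] [9] [12].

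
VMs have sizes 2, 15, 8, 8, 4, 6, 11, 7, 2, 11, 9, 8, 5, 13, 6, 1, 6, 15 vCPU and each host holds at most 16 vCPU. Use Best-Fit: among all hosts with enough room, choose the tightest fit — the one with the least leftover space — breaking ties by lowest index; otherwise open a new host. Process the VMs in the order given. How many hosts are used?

Put 2 vCPU in host 1; 14 vCPU remain.
Put 15 vCPU in host 2; 1 vCPU remain.
Put 8 vCPU in host 1; 6 vCPU remain.
Put 8 vCPU in host 3; 8 vCPU remain.
Put 4 vCPU in host 1; 2 vCPU remain.
Put 6 vCPU in host 3; 2 vCPU remain.
Put 11 vCPU in host 4; 5 vCPU remain.
Put 7 vCPU in host 5; 9 vCPU remain.
Put 2 vCPU in host 1; 0 vCPU remain.
Put 11 vCPU in host 6; 5 vCPU remain.
Put 9 vCPU in host 5; 0 vCPU remain.
Put 8 vCPU in host 7; 8 vCPU remain.
Put 5 vCPU in host 4; 0 vCPU remain.
Put 13 vCPU in host 8; 3 vCPU remain.
Put 6 vCPU in host 7; 2 vCPU remain.
Put 1 vCPU in host 2; 0 vCPU remain.
Put 6 vCPU in host 9; 10 vCPU remain.
Put 15 vCPU in host 10; 1 vCPU remain.

10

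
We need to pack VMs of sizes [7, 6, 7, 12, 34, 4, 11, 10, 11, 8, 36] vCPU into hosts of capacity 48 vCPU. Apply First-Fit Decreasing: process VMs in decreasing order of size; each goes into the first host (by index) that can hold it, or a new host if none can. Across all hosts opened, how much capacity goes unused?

Sorted descending: 36, 34, 12, 11, 11, 10, 8, 7, 7, 6, 4.
36 vCPU → host 1 (remaining 12 vCPU)
34 vCPU → host 2 (remaining 14 vCPU)
12 vCPU → host 1 (remaining 0 vCPU)
11 vCPU → host 2 (remaining 3 vCPU)
11 vCPU → host 3 (remaining 37 vCPU)
10 vCPU → host 3 (remaining 27 vCPU)
8 vCPU → host 3 (remaining 19 vCPU)
7 vCPU → host 3 (remaining 12 vCPU)
7 vCPU → host 3 (remaining 5 vCPU)
6 vCPU → host 4 (remaining 42 vCPU)
4 vCPU → host 3 (remaining 1 vCPU)
4 hosts × 48 vCPU = 192 vCPU; used 146 vCPU; unused 46 vCPU.

46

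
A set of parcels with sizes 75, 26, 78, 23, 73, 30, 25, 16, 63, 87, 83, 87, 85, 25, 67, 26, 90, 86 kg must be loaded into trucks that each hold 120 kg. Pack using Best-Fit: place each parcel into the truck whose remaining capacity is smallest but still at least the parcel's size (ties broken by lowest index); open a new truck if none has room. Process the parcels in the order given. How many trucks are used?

11

truck 1: place 75 kg, 45 kg left
truck 1: place 26 kg, 19 kg left
truck 2: place 78 kg, 42 kg left
truck 2: place 23 kg, 19 kg left
truck 3: place 73 kg, 47 kg left
truck 3: place 30 kg, 17 kg left
truck 4: place 25 kg, 95 kg left
truck 3: place 16 kg, 1 kg left
truck 4: place 63 kg, 32 kg left
truck 5: place 87 kg, 33 kg left
truck 6: place 83 kg, 37 kg left
truck 7: place 87 kg, 33 kg left
truck 8: place 85 kg, 35 kg left
truck 4: place 25 kg, 7 kg left
truck 9: place 67 kg, 53 kg left
truck 5: place 26 kg, 7 kg left
truck 10: place 90 kg, 30 kg left
truck 11: place 86 kg, 34 kg left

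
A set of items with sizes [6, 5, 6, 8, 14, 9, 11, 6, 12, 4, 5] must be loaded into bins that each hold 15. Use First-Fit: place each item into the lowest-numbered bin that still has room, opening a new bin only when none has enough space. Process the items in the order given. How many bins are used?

7

bin 1: place 6, 9 left
bin 1: place 5, 4 left
bin 2: place 6, 9 left
bin 2: place 8, 1 left
bin 3: place 14, 1 left
bin 4: place 9, 6 left
bin 5: place 11, 4 left
bin 4: place 6, 0 left
bin 6: place 12, 3 left
bin 1: place 4, 0 left
bin 7: place 5, 10 left
Final bins: [6,5,4] [6,8] [14] [9,6] [11] [12] [5].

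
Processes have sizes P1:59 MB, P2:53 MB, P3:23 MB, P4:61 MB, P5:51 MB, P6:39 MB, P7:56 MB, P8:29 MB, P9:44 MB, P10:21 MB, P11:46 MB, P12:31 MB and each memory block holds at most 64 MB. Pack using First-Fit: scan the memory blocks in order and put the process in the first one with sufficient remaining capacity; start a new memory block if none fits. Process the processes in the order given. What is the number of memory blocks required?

10

P1 (59 MB) → memory block 1 (remaining 5 MB)
P2 (53 MB) → memory block 2 (remaining 11 MB)
P3 (23 MB) → memory block 3 (remaining 41 MB)
P4 (61 MB) → memory block 4 (remaining 3 MB)
P5 (51 MB) → memory block 5 (remaining 13 MB)
P6 (39 MB) → memory block 3 (remaining 2 MB)
P7 (56 MB) → memory block 6 (remaining 8 MB)
P8 (29 MB) → memory block 7 (remaining 35 MB)
P9 (44 MB) → memory block 8 (remaining 20 MB)
P10 (21 MB) → memory block 7 (remaining 14 MB)
P11 (46 MB) → memory block 9 (remaining 18 MB)
P12 (31 MB) → memory block 10 (remaining 33 MB)
Final memory blocks: [59] [53] [23,39] [61] [51] [56] [29,21] [44] [46] [31].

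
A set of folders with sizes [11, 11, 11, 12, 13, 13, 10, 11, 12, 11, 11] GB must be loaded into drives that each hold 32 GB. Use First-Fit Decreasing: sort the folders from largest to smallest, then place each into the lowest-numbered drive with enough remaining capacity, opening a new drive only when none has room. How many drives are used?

5

Sorted descending: 13, 13, 12, 12, 11, 11, 11, 11, 11, 11, 10.
drive 1: place 13 GB, 19 GB left
drive 1: place 13 GB, 6 GB left
drive 2: place 12 GB, 20 GB left
drive 2: place 12 GB, 8 GB left
drive 3: place 11 GB, 21 GB left
drive 3: place 11 GB, 10 GB left
drive 4: place 11 GB, 21 GB left
drive 4: place 11 GB, 10 GB left
drive 5: place 11 GB, 21 GB left
drive 5: place 11 GB, 10 GB left
drive 3: place 10 GB, 0 GB left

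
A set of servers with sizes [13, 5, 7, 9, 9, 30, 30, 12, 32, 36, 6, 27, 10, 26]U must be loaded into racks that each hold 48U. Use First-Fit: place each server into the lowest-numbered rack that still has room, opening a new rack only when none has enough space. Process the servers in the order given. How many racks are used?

rack 1: place 13U, 35U left
rack 1: place 5U, 30U left
rack 1: place 7U, 23U left
rack 1: place 9U, 14U left
rack 1: place 9U, 5U left
rack 2: place 30U, 18U left
rack 3: place 30U, 18U left
rack 2: place 12U, 6U left
rack 4: place 32U, 16U left
rack 5: place 36U, 12U left
rack 2: place 6U, 0U left
rack 6: place 27U, 21U left
rack 3: place 10U, 8U left
rack 7: place 26U, 22U left
Final racks: [13,5,7,9,9] [30,12,6] [30,10] [32] [36] [27] [26].

7 racks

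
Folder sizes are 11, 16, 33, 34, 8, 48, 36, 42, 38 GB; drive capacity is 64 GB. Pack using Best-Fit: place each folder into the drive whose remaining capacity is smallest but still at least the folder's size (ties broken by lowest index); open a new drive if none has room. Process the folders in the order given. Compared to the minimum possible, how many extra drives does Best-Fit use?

Best-Fit: [11,16,33] [34,8] [48] [36] [42] [38] → 6 drives.
6 folders exceed 32 GB (half the capacity), and no two of those can share a drive, so at least 6 drives are needed.
So 6 is already optimal.

0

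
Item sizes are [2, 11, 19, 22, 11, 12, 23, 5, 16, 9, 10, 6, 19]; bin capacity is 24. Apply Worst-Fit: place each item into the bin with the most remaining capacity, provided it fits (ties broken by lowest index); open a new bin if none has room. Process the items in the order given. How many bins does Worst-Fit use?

2 → bin 1 (remaining 22)
11 → bin 1 (remaining 11)
19 → bin 2 (remaining 5)
22 → bin 3 (remaining 2)
11 → bin 1 (remaining 0)
12 → bin 4 (remaining 12)
23 → bin 5 (remaining 1)
5 → bin 4 (remaining 7)
16 → bin 6 (remaining 8)
9 → bin 7 (remaining 15)
10 → bin 7 (remaining 5)
6 → bin 6 (remaining 2)
19 → bin 8 (remaining 5)
Final bins: [2,11,11] [19] [22] [12,5] [23] [16,6] [9,10] [19].

8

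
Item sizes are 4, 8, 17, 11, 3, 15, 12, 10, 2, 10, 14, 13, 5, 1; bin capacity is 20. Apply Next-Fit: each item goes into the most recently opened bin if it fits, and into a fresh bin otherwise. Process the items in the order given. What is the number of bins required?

Put 4 in bin 1; 16 remain.
Put 8 in bin 1; 8 remain.
Put 17 in bin 2; 3 remain.
Put 11 in bin 3; 9 remain.
Put 3 in bin 3; 6 remain.
Put 15 in bin 4; 5 remain.
Put 12 in bin 5; 8 remain.
Put 10 in bin 6; 10 remain.
Put 2 in bin 6; 8 remain.
Put 10 in bin 7; 10 remain.
Put 14 in bin 8; 6 remain.
Put 13 in bin 9; 7 remain.
Put 5 in bin 9; 2 remain.
Put 1 in bin 9; 1 remain.

9 bins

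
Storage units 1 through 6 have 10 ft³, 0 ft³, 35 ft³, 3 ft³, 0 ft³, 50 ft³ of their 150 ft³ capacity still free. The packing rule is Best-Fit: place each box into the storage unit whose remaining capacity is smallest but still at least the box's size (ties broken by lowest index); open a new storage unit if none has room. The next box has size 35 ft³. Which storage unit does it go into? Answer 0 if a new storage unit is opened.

3

Storage units with room: storage unit 3 (35 ft³), storage unit 6 (50 ft³).
Tightest fit is storage unit 3 with 35 ft³ free.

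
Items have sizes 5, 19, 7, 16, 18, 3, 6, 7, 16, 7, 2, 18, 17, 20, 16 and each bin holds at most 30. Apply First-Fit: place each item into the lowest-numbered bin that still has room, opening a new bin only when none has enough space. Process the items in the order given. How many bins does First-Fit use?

Put 5 in bin 1; 25 remain.
Put 19 in bin 1; 6 remain.
Put 7 in bin 2; 23 remain.
Put 16 in bin 2; 7 remain.
Put 18 in bin 3; 12 remain.
Put 3 in bin 1; 3 remain.
Put 6 in bin 2; 1 remain.
Put 7 in bin 3; 5 remain.
Put 16 in bin 4; 14 remain.
Put 7 in bin 4; 7 remain.
Put 2 in bin 1; 1 remain.
Put 18 in bin 5; 12 remain.
Put 17 in bin 6; 13 remain.
Put 20 in bin 7; 10 remain.
Put 16 in bin 8; 14 remain.
Final bins: [5,19,3,2] [7,16,6] [18,7] [16,7] [18] [17] [20] [16].

8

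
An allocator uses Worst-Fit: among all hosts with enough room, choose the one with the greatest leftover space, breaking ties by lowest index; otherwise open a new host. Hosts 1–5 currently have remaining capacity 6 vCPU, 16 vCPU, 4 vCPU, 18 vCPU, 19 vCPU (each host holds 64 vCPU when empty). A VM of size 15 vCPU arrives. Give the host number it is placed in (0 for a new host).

5

Hosts with room: host 2 (16 vCPU), host 4 (18 vCPU), host 5 (19 vCPU).
Most room is host 5 with 19 vCPU free.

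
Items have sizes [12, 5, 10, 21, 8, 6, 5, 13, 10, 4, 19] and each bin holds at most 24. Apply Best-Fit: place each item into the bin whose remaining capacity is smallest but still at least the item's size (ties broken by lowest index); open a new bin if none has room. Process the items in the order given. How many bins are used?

5

12 → bin 1 (remaining 12)
5 → bin 1 (remaining 7)
10 → bin 2 (remaining 14)
21 → bin 3 (remaining 3)
8 → bin 2 (remaining 6)
6 → bin 2 (remaining 0)
5 → bin 1 (remaining 2)
13 → bin 4 (remaining 11)
10 → bin 4 (remaining 1)
4 → bin 5 (remaining 20)
19 → bin 5 (remaining 1)
Final bins: [12,5,5] [10,8,6] [21] [13,10] [4,19].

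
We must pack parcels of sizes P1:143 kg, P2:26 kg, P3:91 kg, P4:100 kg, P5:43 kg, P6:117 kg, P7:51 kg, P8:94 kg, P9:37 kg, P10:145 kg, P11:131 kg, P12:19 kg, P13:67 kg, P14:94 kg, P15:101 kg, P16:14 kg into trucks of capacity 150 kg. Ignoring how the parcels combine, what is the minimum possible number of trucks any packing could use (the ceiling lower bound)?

Total size = 143 + 26 + 91 + 100 + 43 + 117 + 51 + 94 + 37 + 145 + 131 + 19 + 67 + 94 + 101 + 14 = 1273 kg.
⌈1273 / 150⌉ = 9.

9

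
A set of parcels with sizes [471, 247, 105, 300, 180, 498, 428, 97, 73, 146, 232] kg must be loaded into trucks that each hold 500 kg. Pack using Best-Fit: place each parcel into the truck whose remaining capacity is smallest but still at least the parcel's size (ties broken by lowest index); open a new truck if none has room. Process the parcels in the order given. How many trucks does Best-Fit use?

6

truck 1: place 471 kg, 29 kg left
truck 2: place 247 kg, 253 kg left
truck 2: place 105 kg, 148 kg left
truck 3: place 300 kg, 200 kg left
truck 3: place 180 kg, 20 kg left
truck 4: place 498 kg, 2 kg left
truck 5: place 428 kg, 72 kg left
truck 2: place 97 kg, 51 kg left
truck 6: place 73 kg, 427 kg left
truck 6: place 146 kg, 281 kg left
truck 6: place 232 kg, 49 kg left
Final trucks: [471] [247,105,97] [300,180] [498] [428] [73,146,232].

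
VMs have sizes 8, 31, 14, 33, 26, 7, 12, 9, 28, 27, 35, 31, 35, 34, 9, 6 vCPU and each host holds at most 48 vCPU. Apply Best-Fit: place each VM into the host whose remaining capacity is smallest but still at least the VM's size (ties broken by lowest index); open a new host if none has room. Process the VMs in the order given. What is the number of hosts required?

host 1: place 8 vCPU, 40 vCPU left
host 1: place 31 vCPU, 9 vCPU left
host 2: place 14 vCPU, 34 vCPU left
host 2: place 33 vCPU, 1 vCPU left
host 3: place 26 vCPU, 22 vCPU left
host 1: place 7 vCPU, 2 vCPU left
host 3: place 12 vCPU, 10 vCPU left
host 3: place 9 vCPU, 1 vCPU left
host 4: place 28 vCPU, 20 vCPU left
host 5: place 27 vCPU, 21 vCPU left
host 6: place 35 vCPU, 13 vCPU left
host 7: place 31 vCPU, 17 vCPU left
host 8: place 35 vCPU, 13 vCPU left
host 9: place 34 vCPU, 14 vCPU left
host 6: place 9 vCPU, 4 vCPU left
host 8: place 6 vCPU, 7 vCPU left
Final hosts: [8,31,7] [14,33] [26,12,9] [28] [27] [35,9] [31] [35,6] [34].

9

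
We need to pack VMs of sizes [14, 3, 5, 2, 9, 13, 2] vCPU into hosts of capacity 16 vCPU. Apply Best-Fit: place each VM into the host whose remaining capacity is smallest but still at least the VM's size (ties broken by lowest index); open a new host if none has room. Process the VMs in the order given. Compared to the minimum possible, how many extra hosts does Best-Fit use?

Best-Fit: [14,2] [3,5] [9] [13,2] → 4 hosts.
Total size 48 vCPU; any packing needs at least ⌈48/16⌉ = 3 hosts.
An optimal packing achieves that bound: [14,2] [13,3] [9,5,2] → 3 hosts.
Excess: 4 − 3 = 1.

1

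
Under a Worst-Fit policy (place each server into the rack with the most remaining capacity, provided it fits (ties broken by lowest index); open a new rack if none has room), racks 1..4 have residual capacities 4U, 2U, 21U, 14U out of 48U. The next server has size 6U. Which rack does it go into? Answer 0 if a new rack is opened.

3

Racks with room: rack 3 (21U), rack 4 (14U).
Most room is rack 3 with 21U free.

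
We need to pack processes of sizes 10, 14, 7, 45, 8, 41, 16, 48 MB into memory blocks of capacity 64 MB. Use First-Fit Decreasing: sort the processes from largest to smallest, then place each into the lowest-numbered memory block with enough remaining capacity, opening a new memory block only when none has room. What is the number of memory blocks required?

Sorted descending: 48, 45, 41, 16, 14, 10, 8, 7.
48 MB → memory block 1 (remaining 16 MB)
45 MB → memory block 2 (remaining 19 MB)
41 MB → memory block 3 (remaining 23 MB)
16 MB → memory block 1 (remaining 0 MB)
14 MB → memory block 2 (remaining 5 MB)
10 MB → memory block 3 (remaining 13 MB)
8 MB → memory block 3 (remaining 5 MB)
7 MB → memory block 4 (remaining 57 MB)
Final memory blocks: [48,16] [45,14] [41,10,8] [7].

4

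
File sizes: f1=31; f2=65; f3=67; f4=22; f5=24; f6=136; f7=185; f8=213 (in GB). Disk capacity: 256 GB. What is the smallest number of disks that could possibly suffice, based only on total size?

Total size = 31 + 65 + 67 + 22 + 24 + 136 + 185 + 213 = 743 GB.
⌈743 / 256⌉ = 3.

3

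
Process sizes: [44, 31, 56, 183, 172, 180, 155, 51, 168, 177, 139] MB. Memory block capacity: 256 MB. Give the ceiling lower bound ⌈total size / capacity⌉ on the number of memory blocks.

Total size = 44 + 31 + 56 + 183 + 172 + 180 + 155 + 51 + 168 + 177 + 139 = 1356 MB.
⌈1356 / 256⌉ = 6.

6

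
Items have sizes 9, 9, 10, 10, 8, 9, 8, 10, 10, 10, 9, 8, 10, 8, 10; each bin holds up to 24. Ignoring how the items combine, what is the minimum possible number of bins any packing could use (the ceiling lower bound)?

Total size = 9 + 9 + 10 + 10 + 8 + 9 + 8 + 10 + 10 + 10 + 9 + 8 + 10 + 8 + 10 = 138.
⌈138 / 24⌉ = 6.

6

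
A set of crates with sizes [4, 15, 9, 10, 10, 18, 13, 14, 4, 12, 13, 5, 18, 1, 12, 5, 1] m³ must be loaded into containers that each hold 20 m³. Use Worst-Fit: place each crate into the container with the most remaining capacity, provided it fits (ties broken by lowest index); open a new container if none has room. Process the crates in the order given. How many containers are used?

4 m³ → container 1 (remaining 16 m³)
15 m³ → container 1 (remaining 1 m³)
9 m³ → container 2 (remaining 11 m³)
10 m³ → container 2 (remaining 1 m³)
10 m³ → container 3 (remaining 10 m³)
18 m³ → container 4 (remaining 2 m³)
13 m³ → container 5 (remaining 7 m³)
14 m³ → container 6 (remaining 6 m³)
4 m³ → container 3 (remaining 6 m³)
12 m³ → container 7 (remaining 8 m³)
13 m³ → container 8 (remaining 7 m³)
5 m³ → container 7 (remaining 3 m³)
18 m³ → container 9 (remaining 2 m³)
1 m³ → container 5 (remaining 6 m³)
12 m³ → container 10 (remaining 8 m³)
5 m³ → container 10 (remaining 3 m³)
1 m³ → container 8 (remaining 6 m³)
Final containers: [4,15] [9,10] [10,4] [18] [13,1] [14] [12,5] [13,1] [18] [12,5].

10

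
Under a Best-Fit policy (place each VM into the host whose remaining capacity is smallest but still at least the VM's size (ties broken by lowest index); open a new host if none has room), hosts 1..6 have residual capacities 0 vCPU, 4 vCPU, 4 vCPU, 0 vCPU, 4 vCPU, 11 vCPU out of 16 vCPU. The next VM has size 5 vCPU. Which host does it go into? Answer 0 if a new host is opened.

6

Hosts with room: host 6 (11 vCPU).
Tightest fit is host 6 with 11 vCPU free.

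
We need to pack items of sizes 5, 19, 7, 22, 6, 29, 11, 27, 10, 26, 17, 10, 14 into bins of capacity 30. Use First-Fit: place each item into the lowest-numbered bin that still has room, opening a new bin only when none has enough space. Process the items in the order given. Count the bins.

8

Put 5 in bin 1; 25 remain.
Put 19 in bin 1; 6 remain.
Put 7 in bin 2; 23 remain.
Put 22 in bin 2; 1 remain.
Put 6 in bin 1; 0 remain.
Put 29 in bin 3; 1 remain.
Put 11 in bin 4; 19 remain.
Put 27 in bin 5; 3 remain.
Put 10 in bin 4; 9 remain.
Put 26 in bin 6; 4 remain.
Put 17 in bin 7; 13 remain.
Put 10 in bin 7; 3 remain.
Put 14 in bin 8; 16 remain.
Final bins: [5,19,6] [7,22] [29] [11,10] [27] [26] [17,10] [14].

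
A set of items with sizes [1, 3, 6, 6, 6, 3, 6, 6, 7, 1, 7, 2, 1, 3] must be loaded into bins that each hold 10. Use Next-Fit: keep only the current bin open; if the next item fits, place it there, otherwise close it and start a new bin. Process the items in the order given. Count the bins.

Put 1 in bin 1; 9 remain.
Put 3 in bin 1; 6 remain.
Put 6 in bin 1; 0 remain.
Put 6 in bin 2; 4 remain.
Put 6 in bin 3; 4 remain.
Put 3 in bin 3; 1 remain.
Put 6 in bin 4; 4 remain.
Put 6 in bin 5; 4 remain.
Put 7 in bin 6; 3 remain.
Put 1 in bin 6; 2 remain.
Put 7 in bin 7; 3 remain.
Put 2 in bin 7; 1 remain.
Put 1 in bin 7; 0 remain.
Put 3 in bin 8; 7 remain.
Final bins: [1,3,6] [6] [6,3] [6] [6] [7,1] [7,2,1] [3].

8 bins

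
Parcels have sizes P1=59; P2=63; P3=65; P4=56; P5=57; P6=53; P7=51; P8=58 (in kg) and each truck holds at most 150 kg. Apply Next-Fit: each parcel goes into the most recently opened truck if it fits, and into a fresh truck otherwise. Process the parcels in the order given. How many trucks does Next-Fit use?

4

P1 (59 kg) → truck 1 (remaining 91 kg)
P2 (63 kg) → truck 1 (remaining 28 kg)
P3 (65 kg) → truck 2 (remaining 85 kg)
P4 (56 kg) → truck 2 (remaining 29 kg)
P5 (57 kg) → truck 3 (remaining 93 kg)
P6 (53 kg) → truck 3 (remaining 40 kg)
P7 (51 kg) → truck 4 (remaining 99 kg)
P8 (58 kg) → truck 4 (remaining 41 kg)
Final trucks: [59,63] [65,56] [57,53] [51,58].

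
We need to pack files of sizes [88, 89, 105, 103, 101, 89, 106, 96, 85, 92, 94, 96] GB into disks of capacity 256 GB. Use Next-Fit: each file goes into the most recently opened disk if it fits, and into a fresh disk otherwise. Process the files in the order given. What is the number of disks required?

Put 88 GB in disk 1; 168 GB remain.
Put 89 GB in disk 1; 79 GB remain.
Put 105 GB in disk 2; 151 GB remain.
Put 103 GB in disk 2; 48 GB remain.
Put 101 GB in disk 3; 155 GB remain.
Put 89 GB in disk 3; 66 GB remain.
Put 106 GB in disk 4; 150 GB remain.
Put 96 GB in disk 4; 54 GB remain.
Put 85 GB in disk 5; 171 GB remain.
Put 92 GB in disk 5; 79 GB remain.
Put 94 GB in disk 6; 162 GB remain.
Put 96 GB in disk 6; 66 GB remain.

6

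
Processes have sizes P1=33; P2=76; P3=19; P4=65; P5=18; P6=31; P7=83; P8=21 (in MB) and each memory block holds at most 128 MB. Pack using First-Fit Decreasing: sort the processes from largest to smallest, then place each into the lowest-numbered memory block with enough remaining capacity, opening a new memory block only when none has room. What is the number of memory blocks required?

Sorted descending: 83, 76, 65, 33, 31, 21, 19, 18.
memory block 1: place 83 MB, 45 MB left
memory block 2: place 76 MB, 52 MB left
memory block 3: place 65 MB, 63 MB left
memory block 1: place 33 MB, 12 MB left
memory block 2: place 31 MB, 21 MB left
memory block 2: place 21 MB, 0 MB left
memory block 3: place 19 MB, 44 MB left
memory block 3: place 18 MB, 26 MB left
Final memory blocks: [83,33] [76,31,21] [65,19,18].

3 memory blocks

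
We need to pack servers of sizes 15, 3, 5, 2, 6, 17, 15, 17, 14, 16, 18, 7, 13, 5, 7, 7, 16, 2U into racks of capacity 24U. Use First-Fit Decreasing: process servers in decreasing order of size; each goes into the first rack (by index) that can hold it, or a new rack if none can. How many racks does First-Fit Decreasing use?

Sorted descending: 18, 17, 17, 16, 16, 15, 15, 14, 13, 7, 7, 7, 6, 5, 5, 3, 2, 2.
rack 1: place 18U, 6U left
rack 2: place 17U, 7U left
rack 3: place 17U, 7U left
rack 4: place 16U, 8U left
rack 5: place 16U, 8U left
rack 6: place 15U, 9U left
rack 7: place 15U, 9U left
rack 8: place 14U, 10U left
rack 9: place 13U, 11U left
rack 2: place 7U, 0U left
rack 3: place 7U, 0U left
rack 4: place 7U, 1U left
rack 1: place 6U, 0U left
rack 5: place 5U, 3U left
rack 6: place 5U, 4U left
rack 5: place 3U, 0U left
rack 6: place 2U, 2U left
rack 6: place 2U, 0U left

9 racks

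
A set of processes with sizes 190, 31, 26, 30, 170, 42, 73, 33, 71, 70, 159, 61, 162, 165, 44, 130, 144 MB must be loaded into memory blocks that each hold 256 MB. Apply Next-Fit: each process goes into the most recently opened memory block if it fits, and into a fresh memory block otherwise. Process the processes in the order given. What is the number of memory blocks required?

190 MB → memory block 1 (remaining 66 MB)
31 MB → memory block 1 (remaining 35 MB)
26 MB → memory block 1 (remaining 9 MB)
30 MB → memory block 2 (remaining 226 MB)
170 MB → memory block 2 (remaining 56 MB)
42 MB → memory block 2 (remaining 14 MB)
73 MB → memory block 3 (remaining 183 MB)
33 MB → memory block 3 (remaining 150 MB)
71 MB → memory block 3 (remaining 79 MB)
70 MB → memory block 3 (remaining 9 MB)
159 MB → memory block 4 (remaining 97 MB)
61 MB → memory block 4 (remaining 36 MB)
162 MB → memory block 5 (remaining 94 MB)
165 MB → memory block 6 (remaining 91 MB)
44 MB → memory block 6 (remaining 47 MB)
130 MB → memory block 7 (remaining 126 MB)
144 MB → memory block 8 (remaining 112 MB)

8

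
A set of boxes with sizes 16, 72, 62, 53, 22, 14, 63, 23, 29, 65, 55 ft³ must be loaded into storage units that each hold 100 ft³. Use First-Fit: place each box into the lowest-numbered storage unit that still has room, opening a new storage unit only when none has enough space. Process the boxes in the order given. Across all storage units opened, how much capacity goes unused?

Put 16 ft³ in storage unit 1; 84 ft³ remain.
Put 72 ft³ in storage unit 1; 12 ft³ remain.
Put 62 ft³ in storage unit 2; 38 ft³ remain.
Put 53 ft³ in storage unit 3; 47 ft³ remain.
Put 22 ft³ in storage unit 2; 16 ft³ remain.
Put 14 ft³ in storage unit 2; 2 ft³ remain.
Put 63 ft³ in storage unit 4; 37 ft³ remain.
Put 23 ft³ in storage unit 3; 24 ft³ remain.
Put 29 ft³ in storage unit 4; 8 ft³ remain.
Put 65 ft³ in storage unit 5; 35 ft³ remain.
Put 55 ft³ in storage unit 6; 45 ft³ remain.
6 storage units × 100 ft³ = 600 ft³; used 474 ft³; unused 126 ft³.

126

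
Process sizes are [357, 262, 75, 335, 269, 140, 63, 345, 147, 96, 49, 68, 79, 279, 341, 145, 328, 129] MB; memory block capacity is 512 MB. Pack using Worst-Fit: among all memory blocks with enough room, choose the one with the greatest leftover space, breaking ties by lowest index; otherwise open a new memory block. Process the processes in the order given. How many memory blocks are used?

8 memory blocks

357 MB → memory block 1 (remaining 155 MB)
262 MB → memory block 2 (remaining 250 MB)
75 MB → memory block 2 (remaining 175 MB)
335 MB → memory block 3 (remaining 177 MB)
269 MB → memory block 4 (remaining 243 MB)
140 MB → memory block 4 (remaining 103 MB)
63 MB → memory block 3 (remaining 114 MB)
345 MB → memory block 5 (remaining 167 MB)
147 MB → memory block 2 (remaining 28 MB)
96 MB → memory block 5 (remaining 71 MB)
49 MB → memory block 1 (remaining 106 MB)
68 MB → memory block 3 (remaining 46 MB)
79 MB → memory block 1 (remaining 27 MB)
279 MB → memory block 6 (remaining 233 MB)
341 MB → memory block 7 (remaining 171 MB)
145 MB → memory block 6 (remaining 88 MB)
328 MB → memory block 8 (remaining 184 MB)
129 MB → memory block 8 (remaining 55 MB)
Final memory blocks: [357,49,79] [262,75,147] [335,63,68] [269,140] [345,96] [279,145] [341] [328,129].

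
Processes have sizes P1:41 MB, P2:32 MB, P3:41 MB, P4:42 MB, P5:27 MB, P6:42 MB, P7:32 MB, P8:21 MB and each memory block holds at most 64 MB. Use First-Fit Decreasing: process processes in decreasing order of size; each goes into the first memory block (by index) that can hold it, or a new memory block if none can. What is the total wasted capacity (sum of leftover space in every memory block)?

Sorted descending: 42, 42, 41, 41, 32, 32, 27, 21.
42 MB → memory block 1 (remaining 22 MB)
42 MB → memory block 2 (remaining 22 MB)
41 MB → memory block 3 (remaining 23 MB)
41 MB → memory block 4 (remaining 23 MB)
32 MB → memory block 5 (remaining 32 MB)
32 MB → memory block 5 (remaining 0 MB)
27 MB → memory block 6 (remaining 37 MB)
21 MB → memory block 1 (remaining 1 MB)
6 memory blocks × 64 MB = 384 MB; used 278 MB; unused 106 MB.

106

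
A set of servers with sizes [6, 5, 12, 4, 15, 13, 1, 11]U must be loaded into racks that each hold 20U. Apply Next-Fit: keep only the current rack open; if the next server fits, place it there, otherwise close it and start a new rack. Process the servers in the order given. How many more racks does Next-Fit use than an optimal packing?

1

Next-Fit: [6,5] [12,4] [15] [13,1] [11] → 5 racks.
Total size 67U; any packing needs at least ⌈67/20⌉ = 4 racks.
An optimal packing achieves that bound: [15,5] [13,6,1] [12,4] [11] → 4 racks.
Excess: 5 − 4 = 1.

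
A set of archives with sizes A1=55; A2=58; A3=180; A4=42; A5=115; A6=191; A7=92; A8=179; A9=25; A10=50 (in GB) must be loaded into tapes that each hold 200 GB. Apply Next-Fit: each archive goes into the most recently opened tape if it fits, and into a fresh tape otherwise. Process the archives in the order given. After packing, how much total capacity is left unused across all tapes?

A1 (55 GB) → tape 1 (remaining 145 GB)
A2 (58 GB) → tape 1 (remaining 87 GB)
A3 (180 GB) → tape 2 (remaining 20 GB)
A4 (42 GB) → tape 3 (remaining 158 GB)
A5 (115 GB) → tape 3 (remaining 43 GB)
A6 (191 GB) → tape 4 (remaining 9 GB)
A7 (92 GB) → tape 5 (remaining 108 GB)
A8 (179 GB) → tape 6 (remaining 21 GB)
A9 (25 GB) → tape 7 (remaining 175 GB)
A10 (50 GB) → tape 7 (remaining 125 GB)
7 tapes × 200 GB = 1400 GB; used 987 GB; unused 413 GB.

413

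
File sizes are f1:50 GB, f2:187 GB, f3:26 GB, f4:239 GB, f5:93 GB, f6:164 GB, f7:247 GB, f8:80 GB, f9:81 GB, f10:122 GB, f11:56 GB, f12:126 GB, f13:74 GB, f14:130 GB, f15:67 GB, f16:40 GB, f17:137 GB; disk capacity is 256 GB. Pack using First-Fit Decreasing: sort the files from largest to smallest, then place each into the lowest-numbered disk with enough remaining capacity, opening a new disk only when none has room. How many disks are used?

Sorted descending: 247, 239, 187, 164, 137, 130, 126, 122, 93, 81, 80, 74, 67, 56, 50, 40, 26.
247 GB → disk 1 (remaining 9 GB)
239 GB → disk 2 (remaining 17 GB)
187 GB → disk 3 (remaining 69 GB)
164 GB → disk 4 (remaining 92 GB)
137 GB → disk 5 (remaining 119 GB)
130 GB → disk 6 (remaining 126 GB)
126 GB → disk 6 (remaining 0 GB)
122 GB → disk 7 (remaining 134 GB)
93 GB → disk 5 (remaining 26 GB)
81 GB → disk 4 (remaining 11 GB)
80 GB → disk 7 (remaining 54 GB)
74 GB → disk 8 (remaining 182 GB)
67 GB → disk 3 (remaining 2 GB)
56 GB → disk 8 (remaining 126 GB)
50 GB → disk 7 (remaining 4 GB)
40 GB → disk 8 (remaining 86 GB)
26 GB → disk 5 (remaining 0 GB)

8 disks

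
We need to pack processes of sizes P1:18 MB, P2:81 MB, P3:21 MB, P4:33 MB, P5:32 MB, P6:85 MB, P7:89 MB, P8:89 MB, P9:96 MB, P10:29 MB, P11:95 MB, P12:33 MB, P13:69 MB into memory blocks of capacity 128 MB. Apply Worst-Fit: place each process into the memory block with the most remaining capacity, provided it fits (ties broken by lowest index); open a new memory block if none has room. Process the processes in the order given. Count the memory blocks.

memory block 1: place P1 (18 MB), 110 MB left
memory block 1: place P2 (81 MB), 29 MB left
memory block 1: place P3 (21 MB), 8 MB left
memory block 2: place P4 (33 MB), 95 MB left
memory block 2: place P5 (32 MB), 63 MB left
memory block 3: place P6 (85 MB), 43 MB left
memory block 4: place P7 (89 MB), 39 MB left
memory block 5: place P8 (89 MB), 39 MB left
memory block 6: place P9 (96 MB), 32 MB left
memory block 2: place P10 (29 MB), 34 MB left
memory block 7: place P11 (95 MB), 33 MB left
memory block 3: place P12 (33 MB), 10 MB left
memory block 8: place P13 (69 MB), 59 MB left
Final memory blocks: [18,81,21] [33,32,29] [85,33] [89] [89] [96] [95] [69].

8 memory blocks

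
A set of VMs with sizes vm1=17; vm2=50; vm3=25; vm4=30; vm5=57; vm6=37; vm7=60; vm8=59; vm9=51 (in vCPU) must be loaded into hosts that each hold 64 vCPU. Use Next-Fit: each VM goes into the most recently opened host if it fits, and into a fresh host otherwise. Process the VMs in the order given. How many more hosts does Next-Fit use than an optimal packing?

Next-Fit: [17] [50] [25,30] [57] [37] [60] [59] [51] → 8 hosts.
Total size 386 vCPU; any packing needs at least ⌈386/64⌉ = 7 hosts.
An optimal packing achieves that bound: [60] [59] [57] [51] [50] [37,25] [30,17] → 7 hosts.
Excess: 8 − 7 = 1.

1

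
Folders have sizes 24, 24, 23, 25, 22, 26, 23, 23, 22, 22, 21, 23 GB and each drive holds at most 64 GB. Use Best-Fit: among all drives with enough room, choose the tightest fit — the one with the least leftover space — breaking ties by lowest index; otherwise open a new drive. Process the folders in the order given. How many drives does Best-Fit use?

6

drive 1: place 24 GB, 40 GB left
drive 1: place 24 GB, 16 GB left
drive 2: place 23 GB, 41 GB left
drive 2: place 25 GB, 16 GB left
drive 3: place 22 GB, 42 GB left
drive 3: place 26 GB, 16 GB left
drive 4: place 23 GB, 41 GB left
drive 4: place 23 GB, 18 GB left
drive 5: place 22 GB, 42 GB left
drive 5: place 22 GB, 20 GB left
drive 6: place 21 GB, 43 GB left
drive 6: place 23 GB, 20 GB left
Final drives: [24,24] [23,25] [22,26] [23,23] [22,22] [21,23].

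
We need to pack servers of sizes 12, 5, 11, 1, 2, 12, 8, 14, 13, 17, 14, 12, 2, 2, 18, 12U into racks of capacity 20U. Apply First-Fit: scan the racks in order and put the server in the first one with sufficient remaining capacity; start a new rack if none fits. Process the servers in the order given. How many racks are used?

10

rack 1: place 12U, 8U left
rack 1: place 5U, 3U left
rack 2: place 11U, 9U left
rack 1: place 1U, 2U left
rack 1: place 2U, 0U left
rack 3: place 12U, 8U left
rack 2: place 8U, 1U left
rack 4: place 14U, 6U left
rack 5: place 13U, 7U left
rack 6: place 17U, 3U left
rack 7: place 14U, 6U left
rack 8: place 12U, 8U left
rack 3: place 2U, 6U left
rack 3: place 2U, 4U left
rack 9: place 18U, 2U left
rack 10: place 12U, 8U left
Final racks: [12,5,1,2] [11,8] [12,2,2] [14] [13] [17] [14] [12] [18] [12].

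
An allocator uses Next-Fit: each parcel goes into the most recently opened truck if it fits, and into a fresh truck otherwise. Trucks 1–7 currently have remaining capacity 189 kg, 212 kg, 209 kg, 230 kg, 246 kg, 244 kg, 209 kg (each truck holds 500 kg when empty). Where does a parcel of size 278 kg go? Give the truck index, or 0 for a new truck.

Next-Fit only looks at truck 7, which has 209 kg free.
278 kg does not fit, so a new truck is opened.

0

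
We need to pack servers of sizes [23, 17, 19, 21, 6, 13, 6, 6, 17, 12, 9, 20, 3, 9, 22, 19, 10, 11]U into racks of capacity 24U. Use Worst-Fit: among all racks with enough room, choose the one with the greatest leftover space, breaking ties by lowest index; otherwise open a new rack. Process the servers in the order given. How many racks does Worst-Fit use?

12 racks

rack 1: place 23U, 1U left
rack 2: place 17U, 7U left
rack 3: place 19U, 5U left
rack 4: place 21U, 3U left
rack 2: place 6U, 1U left
rack 5: place 13U, 11U left
rack 5: place 6U, 5U left
rack 6: place 6U, 18U left
rack 6: place 17U, 1U left
rack 7: place 12U, 12U left
rack 7: place 9U, 3U left
rack 8: place 20U, 4U left
rack 3: place 3U, 2U left
rack 9: place 9U, 15U left
rack 10: place 22U, 2U left
rack 11: place 19U, 5U left
rack 9: place 10U, 5U left
rack 12: place 11U, 13U left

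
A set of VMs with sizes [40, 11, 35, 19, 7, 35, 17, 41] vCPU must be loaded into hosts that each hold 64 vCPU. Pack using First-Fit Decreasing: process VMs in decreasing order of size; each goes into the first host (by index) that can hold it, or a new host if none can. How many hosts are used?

4

Sorted descending: 41, 40, 35, 35, 19, 17, 11, 7.
41 vCPU → host 1 (remaining 23 vCPU)
40 vCPU → host 2 (remaining 24 vCPU)
35 vCPU → host 3 (remaining 29 vCPU)
35 vCPU → host 4 (remaining 29 vCPU)
19 vCPU → host 1 (remaining 4 vCPU)
17 vCPU → host 2 (remaining 7 vCPU)
11 vCPU → host 3 (remaining 18 vCPU)
7 vCPU → host 2 (remaining 0 vCPU)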